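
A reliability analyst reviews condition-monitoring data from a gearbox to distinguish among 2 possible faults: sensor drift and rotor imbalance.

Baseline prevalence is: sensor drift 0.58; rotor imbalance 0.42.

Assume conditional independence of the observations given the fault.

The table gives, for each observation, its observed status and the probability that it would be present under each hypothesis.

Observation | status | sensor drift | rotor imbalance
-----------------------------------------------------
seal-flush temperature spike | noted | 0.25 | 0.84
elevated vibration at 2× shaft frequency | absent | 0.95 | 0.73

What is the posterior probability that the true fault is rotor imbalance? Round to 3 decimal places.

For each hypothesis, the unnormalized posterior weight is prior × product of the observation likelihoods (using 1 − P(present | H) for each absent observation):
  sensor drift: 0.58 × 0.25 × (1 − 0.95) = 0.00725
  rotor imbalance: 0.42 × 0.84 × (1 − 0.73) = 0.095256
Marginal likelihood of the evidence = 0.10251.
P(rotor imbalance | evidence) = 0.095256 / 0.10251 ≈ 0.929.

0.929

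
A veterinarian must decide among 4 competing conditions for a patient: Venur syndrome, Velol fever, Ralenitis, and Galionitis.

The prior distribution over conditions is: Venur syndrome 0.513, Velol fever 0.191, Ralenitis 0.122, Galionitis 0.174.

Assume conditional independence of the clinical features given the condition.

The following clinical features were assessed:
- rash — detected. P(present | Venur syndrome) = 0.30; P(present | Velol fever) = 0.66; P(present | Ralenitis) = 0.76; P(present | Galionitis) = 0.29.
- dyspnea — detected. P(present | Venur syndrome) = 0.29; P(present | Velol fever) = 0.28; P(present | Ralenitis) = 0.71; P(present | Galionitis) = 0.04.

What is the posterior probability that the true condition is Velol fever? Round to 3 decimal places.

0.239

Multiply each prior by the joint likelihood of the clinical feature pattern:
  Venur syndrome: 0.513 × 0.30 × 0.29 = 0.044631
  Velol fever: 0.191 × 0.66 × 0.28 = 0.035297
  Ralenitis: 0.122 × 0.76 × 0.71 = 0.065831
  Galionitis: 0.174 × 0.29 × 0.04 = 0.0020184
Normalizing constant Z = 0.044631 + 0.035297 + 0.065831 + 0.0020184 = 0.14778.
P(Velol fever | evidence) = 0.035297 / 0.14778 ≈ 0.239.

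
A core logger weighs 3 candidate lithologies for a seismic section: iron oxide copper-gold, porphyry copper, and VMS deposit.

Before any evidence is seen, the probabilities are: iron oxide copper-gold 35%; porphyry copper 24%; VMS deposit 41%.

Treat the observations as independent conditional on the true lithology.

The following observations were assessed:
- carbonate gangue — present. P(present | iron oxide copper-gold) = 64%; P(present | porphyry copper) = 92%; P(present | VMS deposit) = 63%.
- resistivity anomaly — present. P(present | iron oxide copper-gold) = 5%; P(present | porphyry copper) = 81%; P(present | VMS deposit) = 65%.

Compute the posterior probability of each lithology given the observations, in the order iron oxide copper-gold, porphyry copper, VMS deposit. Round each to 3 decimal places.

By Bayes' rule with conditional independence, the unnormalized weight for each hypothesis is prior × ∏ likelihoods:
  iron oxide copper-gold: 0.35 × 0.64 × 0.05 = 0.0112
  porphyry copper: 0.24 × 0.92 × 0.81 = 0.17885
  VMS deposit: 0.41 × 0.63 × 0.65 = 0.16789
Normalizing constant Z = 0.0112 + 0.17885 + 0.16789 = 0.35794.
P(iron oxide copper-gold | evidence) = 0.0112 / 0.35794 ≈ 0.031
P(porphyry copper | evidence) = 0.17885 / 0.35794 ≈ 0.500
P(VMS deposit | evidence) = 0.16789 / 0.35794 ≈ 0.469

0.031, 0.500, 0.469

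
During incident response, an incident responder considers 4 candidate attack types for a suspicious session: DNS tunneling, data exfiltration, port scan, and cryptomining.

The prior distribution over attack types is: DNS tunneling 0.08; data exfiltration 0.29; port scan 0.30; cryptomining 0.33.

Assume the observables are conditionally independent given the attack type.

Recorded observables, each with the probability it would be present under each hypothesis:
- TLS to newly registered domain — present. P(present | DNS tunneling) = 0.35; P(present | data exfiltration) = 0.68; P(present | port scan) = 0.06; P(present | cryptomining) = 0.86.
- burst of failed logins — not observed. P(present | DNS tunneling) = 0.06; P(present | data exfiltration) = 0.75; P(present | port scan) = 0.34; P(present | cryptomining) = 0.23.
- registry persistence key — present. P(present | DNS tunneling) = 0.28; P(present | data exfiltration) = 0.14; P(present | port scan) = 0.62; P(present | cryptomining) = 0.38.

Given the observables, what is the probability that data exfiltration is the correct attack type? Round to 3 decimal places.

0.066

For each hypothesis, the unnormalized posterior weight is prior × product of the observable likelihoods (using 1 − P(present | H) for each absent observable):
  DNS tunneling: 0.08 × 0.35 × (1 − 0.06) × 0.28 = 0.0073696
  data exfiltration: 0.29 × 0.68 × (1 − 0.75) × 0.14 = 0.006902
  port scan: 0.30 × 0.06 × (1 − 0.34) × 0.62 = 0.0073656
  cryptomining: 0.33 × 0.86 × (1 − 0.23) × 0.38 = 0.08304
The unnormalized weights sum to 0.10468.
P(data exfiltration | evidence) = 0.006902 / 0.10468 ≈ 0.066.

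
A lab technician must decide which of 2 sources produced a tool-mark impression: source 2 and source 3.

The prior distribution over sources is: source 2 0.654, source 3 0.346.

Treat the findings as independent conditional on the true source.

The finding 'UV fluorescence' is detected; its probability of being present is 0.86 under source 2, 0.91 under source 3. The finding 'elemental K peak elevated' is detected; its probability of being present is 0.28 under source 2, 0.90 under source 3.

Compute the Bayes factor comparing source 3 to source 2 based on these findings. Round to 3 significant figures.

3.40

The Bayes factor is the ratio of the joint likelihoods of the evidence pattern under the two hypotheses.
  source 3: 0.91 × 0.90 = 0.819
  source 2: 0.86 × 0.28 = 0.2408
Bayes factor = 0.819 / 0.2408 ≈ 3.40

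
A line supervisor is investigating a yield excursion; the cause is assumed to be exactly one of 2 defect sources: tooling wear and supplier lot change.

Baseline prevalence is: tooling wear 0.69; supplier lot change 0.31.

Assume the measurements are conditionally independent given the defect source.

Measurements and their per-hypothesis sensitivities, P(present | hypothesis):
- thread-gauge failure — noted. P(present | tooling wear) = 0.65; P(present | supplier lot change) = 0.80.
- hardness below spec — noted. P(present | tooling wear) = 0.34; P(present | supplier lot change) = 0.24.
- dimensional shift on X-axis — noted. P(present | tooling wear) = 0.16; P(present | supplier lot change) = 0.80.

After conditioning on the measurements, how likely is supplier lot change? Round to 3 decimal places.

0.661

For each hypothesis, the unnormalized posterior weight is prior × product of the measurement likelihoods:
  tooling wear: 0.69 × 0.65 × 0.34 × 0.16 = 0.024398
  supplier lot change: 0.31 × 0.80 × 0.24 × 0.80 = 0.047616
Normalizing constant Z = 0.024398 + 0.047616 = 0.072014.
P(supplier lot change | evidence) = 0.047616 / 0.072014 ≈ 0.661.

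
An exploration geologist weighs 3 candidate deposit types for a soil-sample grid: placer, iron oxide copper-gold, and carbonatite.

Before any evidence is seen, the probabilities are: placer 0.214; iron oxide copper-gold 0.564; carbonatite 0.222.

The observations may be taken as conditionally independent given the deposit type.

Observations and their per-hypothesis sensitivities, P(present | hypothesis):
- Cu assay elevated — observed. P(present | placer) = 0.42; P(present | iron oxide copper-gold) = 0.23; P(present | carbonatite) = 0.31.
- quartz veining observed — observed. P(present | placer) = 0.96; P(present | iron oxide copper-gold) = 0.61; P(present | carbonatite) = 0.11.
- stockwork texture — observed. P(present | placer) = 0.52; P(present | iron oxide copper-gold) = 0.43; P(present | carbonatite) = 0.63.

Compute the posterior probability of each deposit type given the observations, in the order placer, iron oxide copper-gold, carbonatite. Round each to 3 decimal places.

By Bayes' rule with conditional independence, the unnormalized weight for each hypothesis is prior × ∏ likelihoods:
  placer: 0.214 × 0.42 × 0.96 × 0.52 = 0.044868
  iron oxide copper-gold: 0.564 × 0.23 × 0.61 × 0.43 = 0.034026
  carbonatite: 0.222 × 0.31 × 0.11 × 0.63 = 0.0047692
Normalizing constant Z = 0.044868 + 0.034026 + 0.0047692 = 0.083663.
P(placer | evidence) = 0.044868 / 0.083663 ≈ 0.536
P(iron oxide copper-gold | evidence) = 0.034026 / 0.083663 ≈ 0.407
P(carbonatite | evidence) = 0.0047692 / 0.083663 ≈ 0.057

0.536, 0.407, 0.057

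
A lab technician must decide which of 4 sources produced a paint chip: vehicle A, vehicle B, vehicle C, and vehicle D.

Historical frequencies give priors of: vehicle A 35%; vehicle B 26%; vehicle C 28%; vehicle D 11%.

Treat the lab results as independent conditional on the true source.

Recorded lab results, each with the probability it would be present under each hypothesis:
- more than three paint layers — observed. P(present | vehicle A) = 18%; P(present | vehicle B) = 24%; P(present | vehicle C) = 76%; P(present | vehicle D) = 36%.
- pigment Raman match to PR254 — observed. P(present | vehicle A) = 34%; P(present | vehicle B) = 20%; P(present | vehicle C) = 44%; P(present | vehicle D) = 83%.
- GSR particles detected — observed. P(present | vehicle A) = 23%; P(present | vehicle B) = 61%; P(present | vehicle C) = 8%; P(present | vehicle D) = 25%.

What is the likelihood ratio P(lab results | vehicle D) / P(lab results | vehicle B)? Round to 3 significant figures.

2.55

The Bayes factor is the ratio of the joint likelihoods of the lab result pattern under the two hypotheses.
  vehicle D: 0.36 × 0.83 × 0.25 = 0.0747
  vehicle B: 0.24 × 0.20 × 0.61 = 0.02928
Bayes factor = 0.0747 / 0.02928 ≈ 2.55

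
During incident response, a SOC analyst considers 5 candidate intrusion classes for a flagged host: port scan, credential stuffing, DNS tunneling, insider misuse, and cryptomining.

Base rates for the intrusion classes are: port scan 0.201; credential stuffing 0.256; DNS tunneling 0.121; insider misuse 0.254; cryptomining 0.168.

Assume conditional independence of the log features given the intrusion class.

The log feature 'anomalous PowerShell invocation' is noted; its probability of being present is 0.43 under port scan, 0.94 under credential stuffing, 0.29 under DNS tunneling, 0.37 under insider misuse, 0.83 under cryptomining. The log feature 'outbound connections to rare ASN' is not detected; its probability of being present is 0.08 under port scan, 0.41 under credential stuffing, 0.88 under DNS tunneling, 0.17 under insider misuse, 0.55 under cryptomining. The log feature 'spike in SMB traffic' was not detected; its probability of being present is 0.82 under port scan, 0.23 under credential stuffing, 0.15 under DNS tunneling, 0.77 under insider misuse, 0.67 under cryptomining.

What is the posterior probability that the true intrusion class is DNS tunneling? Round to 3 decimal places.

0.022

By Bayes' rule with conditional independence, the unnormalized weight for each hypothesis is prior × ∏ likelihoods (using 1 − P(present | H) for each absent log feature):
  port scan: 0.201 × 0.43 × (1 − 0.08) × (1 − 0.82) = 0.014313
  credential stuffing: 0.256 × 0.94 × (1 − 0.41) × (1 − 0.23) = 0.10932
  DNS tunneling: 0.121 × 0.29 × (1 − 0.88) × (1 − 0.15) = 0.0035792
  insider misuse: 0.254 × 0.37 × (1 − 0.17) × (1 − 0.77) = 0.017941
  cryptomining: 0.168 × 0.83 × (1 − 0.55) × (1 − 0.67) = 0.020707
Marginal likelihood of the evidence = 0.16586.
P(DNS tunneling | evidence) = 0.0035792 / 0.16586 ≈ 0.022.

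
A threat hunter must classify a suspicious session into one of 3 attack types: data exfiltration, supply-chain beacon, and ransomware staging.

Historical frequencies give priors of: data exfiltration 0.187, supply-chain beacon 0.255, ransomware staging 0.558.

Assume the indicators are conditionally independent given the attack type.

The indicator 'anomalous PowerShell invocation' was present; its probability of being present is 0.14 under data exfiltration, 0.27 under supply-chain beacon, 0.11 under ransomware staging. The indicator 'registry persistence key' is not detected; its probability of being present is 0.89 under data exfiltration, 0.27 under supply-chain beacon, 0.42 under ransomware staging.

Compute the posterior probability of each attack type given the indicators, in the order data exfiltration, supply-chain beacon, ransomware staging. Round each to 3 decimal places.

0.032, 0.566, 0.401

Multiply each prior by the joint likelihood of the indicator pattern (using 1 − P(present | H) for each absent indicator):
  data exfiltration: 0.187 × 0.14 × (1 − 0.89) = 0.0028798
  supply-chain beacon: 0.255 × 0.27 × (1 − 0.27) = 0.050261
  ransomware staging: 0.558 × 0.11 × (1 − 0.42) = 0.0356
Marginal likelihood of the evidence = 0.088741.
P(data exfiltration | evidence) = 0.0028798 / 0.088741 ≈ 0.032
P(supply-chain beacon | evidence) = 0.050261 / 0.088741 ≈ 0.566
P(ransomware staging | evidence) = 0.0356 / 0.088741 ≈ 0.401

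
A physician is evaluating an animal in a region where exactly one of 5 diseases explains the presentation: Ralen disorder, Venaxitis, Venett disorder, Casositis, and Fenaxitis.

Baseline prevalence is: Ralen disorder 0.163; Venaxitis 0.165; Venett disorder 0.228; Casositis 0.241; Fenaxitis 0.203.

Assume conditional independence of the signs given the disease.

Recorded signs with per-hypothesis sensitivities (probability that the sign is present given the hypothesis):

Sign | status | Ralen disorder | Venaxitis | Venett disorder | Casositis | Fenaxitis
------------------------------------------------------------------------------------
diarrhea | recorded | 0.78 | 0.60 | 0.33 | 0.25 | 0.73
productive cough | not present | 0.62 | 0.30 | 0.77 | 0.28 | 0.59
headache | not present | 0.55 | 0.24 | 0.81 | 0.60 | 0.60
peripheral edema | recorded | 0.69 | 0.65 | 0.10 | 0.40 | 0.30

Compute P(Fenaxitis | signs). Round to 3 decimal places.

0.114

For each hypothesis, the unnormalized posterior weight is prior × product of the sign likelihoods (using 1 − P(present | H) for each absent sign):
  Ralen disorder: 0.163 × 0.78 × (1 − 0.62) × (1 − 0.55) × 0.69 = 0.015001
  Venaxitis: 0.165 × 0.60 × (1 − 0.30) × (1 − 0.24) × 0.65 = 0.034234
  Venett disorder: 0.228 × 0.33 × (1 − 0.77) × (1 − 0.81) × 0.10 = 0.0003288
  Casositis: 0.241 × 0.25 × (1 − 0.28) × (1 − 0.60) × 0.40 = 0.0069408
  Fenaxitis: 0.203 × 0.73 × (1 − 0.59) × (1 − 0.60) × 0.30 = 0.0072909
The unnormalized weights sum to 0.063796.
P(Fenaxitis | evidence) = 0.0072909 / 0.063796 ≈ 0.114.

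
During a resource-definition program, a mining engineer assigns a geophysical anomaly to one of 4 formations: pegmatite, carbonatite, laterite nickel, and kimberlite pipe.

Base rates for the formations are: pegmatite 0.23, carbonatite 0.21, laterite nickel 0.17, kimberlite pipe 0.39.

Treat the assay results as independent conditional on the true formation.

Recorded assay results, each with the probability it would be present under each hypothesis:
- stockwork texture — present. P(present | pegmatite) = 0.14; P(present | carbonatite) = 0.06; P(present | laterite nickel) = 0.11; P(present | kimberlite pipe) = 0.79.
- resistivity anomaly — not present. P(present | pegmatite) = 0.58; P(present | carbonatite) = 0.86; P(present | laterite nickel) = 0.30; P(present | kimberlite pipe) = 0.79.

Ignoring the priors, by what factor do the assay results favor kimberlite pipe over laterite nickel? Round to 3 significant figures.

2.15

Joint likelihood of the assay result pattern under each hypothesis (using 1 − P(present | H) for each absent assay result):
  kimberlite pipe: 0.79 × (1 − 0.79) = 0.1659
  laterite nickel: 0.11 × (1 − 0.30) = 0.077
Bayes factor = 0.1659 / 0.077 ≈ 2.15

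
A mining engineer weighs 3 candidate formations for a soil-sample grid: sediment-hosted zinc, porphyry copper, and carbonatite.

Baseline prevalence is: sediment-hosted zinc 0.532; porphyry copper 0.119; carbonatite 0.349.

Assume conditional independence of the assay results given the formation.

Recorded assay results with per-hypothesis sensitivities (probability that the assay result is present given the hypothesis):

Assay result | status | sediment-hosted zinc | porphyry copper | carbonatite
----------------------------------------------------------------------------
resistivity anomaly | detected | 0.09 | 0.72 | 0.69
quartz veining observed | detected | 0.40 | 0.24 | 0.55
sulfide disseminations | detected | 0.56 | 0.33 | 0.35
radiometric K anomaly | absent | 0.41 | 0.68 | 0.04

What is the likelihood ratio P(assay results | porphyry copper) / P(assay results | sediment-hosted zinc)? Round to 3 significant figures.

The Bayes factor is the ratio of the joint likelihoods of the assay result pattern under the two hypotheses (using 1 − P(present | H) for each absent assay result).
  porphyry copper: 0.72 × 0.24 × 0.33 × (1 − 0.68) = 0.018248
  sediment-hosted zinc: 0.09 × 0.40 × 0.56 × (1 − 0.41) = 0.011894
Bayes factor = 0.018248 / 0.011894 ≈ 1.53

1.53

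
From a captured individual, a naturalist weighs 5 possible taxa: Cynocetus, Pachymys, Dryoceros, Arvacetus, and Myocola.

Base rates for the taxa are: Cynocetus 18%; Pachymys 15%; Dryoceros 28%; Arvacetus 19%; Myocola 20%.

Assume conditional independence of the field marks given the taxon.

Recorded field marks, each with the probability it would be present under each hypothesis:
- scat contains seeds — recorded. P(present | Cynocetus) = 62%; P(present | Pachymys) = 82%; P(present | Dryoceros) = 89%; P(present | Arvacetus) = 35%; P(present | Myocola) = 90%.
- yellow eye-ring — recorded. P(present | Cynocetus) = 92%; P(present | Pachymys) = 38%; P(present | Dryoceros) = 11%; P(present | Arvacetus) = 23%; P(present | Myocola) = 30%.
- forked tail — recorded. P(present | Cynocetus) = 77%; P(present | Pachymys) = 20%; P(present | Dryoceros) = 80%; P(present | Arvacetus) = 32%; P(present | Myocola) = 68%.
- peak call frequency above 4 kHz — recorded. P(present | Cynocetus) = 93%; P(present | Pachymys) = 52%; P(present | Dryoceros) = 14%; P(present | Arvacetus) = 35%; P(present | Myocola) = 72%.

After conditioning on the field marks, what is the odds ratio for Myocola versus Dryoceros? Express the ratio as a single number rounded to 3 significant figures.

Unnormalized posterior weight (prior times the field mark likelihoods) for each of the two hypotheses:
  Myocola: 0.20 × 0.90 × 0.30 × 0.68 × 0.72 = 0.026438
  Dryoceros: 0.28 × 0.89 × 0.11 × 0.80 × 0.14 = 0.0030701
Odds(Myocola : Dryoceros) = 0.026438 / 0.0030701 ≈ 8.61.

8.61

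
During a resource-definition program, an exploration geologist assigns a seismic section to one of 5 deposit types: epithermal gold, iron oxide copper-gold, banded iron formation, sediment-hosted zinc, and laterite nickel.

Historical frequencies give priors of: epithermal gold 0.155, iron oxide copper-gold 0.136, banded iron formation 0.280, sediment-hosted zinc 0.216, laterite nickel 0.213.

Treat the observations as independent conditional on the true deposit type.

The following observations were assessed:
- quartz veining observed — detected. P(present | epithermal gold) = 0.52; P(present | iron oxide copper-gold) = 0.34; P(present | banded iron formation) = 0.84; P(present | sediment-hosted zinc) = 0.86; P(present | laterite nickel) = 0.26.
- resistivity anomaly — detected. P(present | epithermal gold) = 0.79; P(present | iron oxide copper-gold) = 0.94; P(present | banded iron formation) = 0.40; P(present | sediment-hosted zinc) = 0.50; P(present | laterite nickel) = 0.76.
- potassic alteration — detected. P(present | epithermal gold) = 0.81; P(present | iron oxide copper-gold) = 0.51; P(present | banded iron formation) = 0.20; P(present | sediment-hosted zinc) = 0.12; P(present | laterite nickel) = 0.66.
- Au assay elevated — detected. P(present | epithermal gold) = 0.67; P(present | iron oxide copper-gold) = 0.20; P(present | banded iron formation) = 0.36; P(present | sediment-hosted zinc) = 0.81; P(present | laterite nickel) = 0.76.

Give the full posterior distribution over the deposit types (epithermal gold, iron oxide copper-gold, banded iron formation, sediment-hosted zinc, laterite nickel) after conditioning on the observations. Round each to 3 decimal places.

0.455, 0.058, 0.089, 0.119, 0.278

Multiply each prior by the joint likelihood of the evidence pattern:
  epithermal gold: 0.155 × 0.52 × 0.79 × 0.81 × 0.67 = 0.034556
  iron oxide copper-gold: 0.136 × 0.34 × 0.94 × 0.51 × 0.20 = 0.0044335
  banded iron formation: 0.280 × 0.84 × 0.40 × 0.20 × 0.36 = 0.0067738
  sediment-hosted zinc: 0.216 × 0.86 × 0.50 × 0.12 × 0.81 = 0.0090279
  laterite nickel: 0.213 × 0.26 × 0.76 × 0.66 × 0.76 = 0.021112
Marginal likelihood of the evidence = 0.075903.
P(epithermal gold | evidence) = 0.034556 / 0.075903 ≈ 0.455
P(iron oxide copper-gold | evidence) = 0.0044335 / 0.075903 ≈ 0.058
P(banded iron formation | evidence) = 0.0067738 / 0.075903 ≈ 0.089
P(sediment-hosted zinc | evidence) = 0.0090279 / 0.075903 ≈ 0.119
P(laterite nickel | evidence) = 0.021112 / 0.075903 ≈ 0.278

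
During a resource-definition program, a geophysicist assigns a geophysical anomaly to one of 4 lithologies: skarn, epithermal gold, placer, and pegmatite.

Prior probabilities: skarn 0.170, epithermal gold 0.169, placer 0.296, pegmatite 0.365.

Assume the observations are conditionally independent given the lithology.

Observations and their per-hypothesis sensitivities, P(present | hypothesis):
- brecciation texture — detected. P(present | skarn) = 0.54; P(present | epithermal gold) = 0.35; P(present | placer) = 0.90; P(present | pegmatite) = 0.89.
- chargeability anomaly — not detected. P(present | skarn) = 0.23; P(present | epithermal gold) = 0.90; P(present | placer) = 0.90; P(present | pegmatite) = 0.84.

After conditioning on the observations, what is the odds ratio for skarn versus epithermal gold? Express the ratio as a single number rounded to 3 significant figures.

Posterior odds equal prior odds times the likelihood ratio; only the two competing hypotheses matter (using 1 − P(present | H) for each absent observation).
  skarn: 0.170 × 0.54 × (1 − 0.23) = 0.070686
  epithermal gold: 0.169 × 0.35 × (1 − 0.90) = 0.005915
Posterior odds = 0.070686 / 0.005915 ≈ 12.0.

12.0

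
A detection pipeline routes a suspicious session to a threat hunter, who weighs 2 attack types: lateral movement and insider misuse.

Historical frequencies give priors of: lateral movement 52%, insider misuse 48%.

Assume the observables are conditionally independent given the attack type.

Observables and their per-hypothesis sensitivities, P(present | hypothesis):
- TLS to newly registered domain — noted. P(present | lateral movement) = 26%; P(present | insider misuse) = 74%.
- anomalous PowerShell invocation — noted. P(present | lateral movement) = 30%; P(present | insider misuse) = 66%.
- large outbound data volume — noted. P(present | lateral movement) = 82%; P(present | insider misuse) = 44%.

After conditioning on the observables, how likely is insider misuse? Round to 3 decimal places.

By Bayes' rule with conditional independence, the unnormalized weight for each hypothesis is prior × ∏ likelihoods:
  lateral movement: 0.52 × 0.26 × 0.30 × 0.82 = 0.033259
  insider misuse: 0.48 × 0.74 × 0.66 × 0.44 = 0.10315
The unnormalized weights sum to 0.13641.
P(insider misuse | evidence) = 0.10315 / 0.13641 ≈ 0.756.

0.756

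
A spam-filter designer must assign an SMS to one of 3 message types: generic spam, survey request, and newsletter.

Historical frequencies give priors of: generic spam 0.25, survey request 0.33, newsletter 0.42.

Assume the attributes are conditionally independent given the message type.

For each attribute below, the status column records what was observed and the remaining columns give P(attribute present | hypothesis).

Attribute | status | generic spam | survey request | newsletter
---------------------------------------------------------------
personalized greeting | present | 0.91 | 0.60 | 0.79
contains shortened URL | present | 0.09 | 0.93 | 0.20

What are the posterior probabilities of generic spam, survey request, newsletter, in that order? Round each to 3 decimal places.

0.076, 0.680, 0.245

By Bayes' rule with conditional independence, the unnormalized weight for each hypothesis is prior × ∏ likelihoods:
  generic spam: 0.25 × 0.91 × 0.09 = 0.020475
  survey request: 0.33 × 0.60 × 0.93 = 0.18414
  newsletter: 0.42 × 0.79 × 0.20 = 0.06636
The unnormalized weights sum to 0.27098.
P(generic spam | evidence) = 0.020475 / 0.27098 ≈ 0.076
P(survey request | evidence) = 0.18414 / 0.27098 ≈ 0.680
P(newsletter | evidence) = 0.06636 / 0.27098 ≈ 0.245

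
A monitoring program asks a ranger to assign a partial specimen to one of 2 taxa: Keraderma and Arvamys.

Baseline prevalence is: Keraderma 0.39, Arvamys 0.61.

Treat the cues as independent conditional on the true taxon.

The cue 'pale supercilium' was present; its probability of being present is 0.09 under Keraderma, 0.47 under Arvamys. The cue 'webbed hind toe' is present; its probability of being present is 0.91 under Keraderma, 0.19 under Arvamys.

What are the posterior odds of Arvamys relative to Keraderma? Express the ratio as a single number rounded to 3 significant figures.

1.71

Posterior odds equal prior odds times the likelihood ratio; only the two competing hypotheses matter.
  Arvamys: 0.61 × 0.47 × 0.19 = 0.054473
  Keraderma: 0.39 × 0.09 × 0.91 = 0.031941
Posterior odds = 0.054473 / 0.031941 ≈ 1.71.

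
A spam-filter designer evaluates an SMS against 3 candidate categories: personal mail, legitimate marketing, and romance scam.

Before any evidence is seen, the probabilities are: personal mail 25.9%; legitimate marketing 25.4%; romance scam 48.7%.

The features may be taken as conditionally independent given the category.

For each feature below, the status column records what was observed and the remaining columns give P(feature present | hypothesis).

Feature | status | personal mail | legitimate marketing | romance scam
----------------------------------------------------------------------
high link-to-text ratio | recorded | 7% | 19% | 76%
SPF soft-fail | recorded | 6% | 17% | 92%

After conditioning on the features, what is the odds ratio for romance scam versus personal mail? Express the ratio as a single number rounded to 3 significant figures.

313

Unnormalized posterior weight (prior times the feature likelihoods) for each of the two hypotheses:
  romance scam: 0.487 × 0.76 × 0.92 = 0.34051
  personal mail: 0.259 × 0.07 × 0.06 = 0.0010878
Odds(romance scam : personal mail) = 0.34051 / 0.0010878 ≈ 313.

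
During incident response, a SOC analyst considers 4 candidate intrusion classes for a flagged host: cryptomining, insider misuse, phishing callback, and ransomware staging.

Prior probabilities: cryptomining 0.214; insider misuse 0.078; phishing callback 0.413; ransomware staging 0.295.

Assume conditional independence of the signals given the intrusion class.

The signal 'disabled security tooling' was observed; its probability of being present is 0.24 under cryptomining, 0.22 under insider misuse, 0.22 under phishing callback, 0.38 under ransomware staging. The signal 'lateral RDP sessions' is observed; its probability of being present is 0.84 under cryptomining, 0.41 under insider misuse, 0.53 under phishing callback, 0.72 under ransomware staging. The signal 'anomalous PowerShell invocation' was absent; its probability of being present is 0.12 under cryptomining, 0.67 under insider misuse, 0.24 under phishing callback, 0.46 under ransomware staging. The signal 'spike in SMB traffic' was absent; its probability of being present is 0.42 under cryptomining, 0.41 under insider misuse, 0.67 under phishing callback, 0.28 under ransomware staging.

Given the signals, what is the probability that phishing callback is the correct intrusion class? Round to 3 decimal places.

0.181

For each hypothesis, the unnormalized posterior weight is prior × product of the signal likelihoods (using 1 − P(present | H) for each absent signal):
  cryptomining: 0.214 × 0.24 × 0.84 × (1 − 0.12) × (1 − 0.42) = 0.02202
  insider misuse: 0.078 × 0.22 × 0.41 × (1 − 0.67) × (1 − 0.41) = 0.0013698
  phishing callback: 0.413 × 0.22 × 0.53 × (1 − 0.24) × (1 − 0.67) = 0.012077
  ransomware staging: 0.295 × 0.38 × 0.72 × (1 − 0.46) × (1 − 0.28) = 0.031381
The unnormalized weights sum to 0.066848.
P(phishing callback | evidence) = 0.012077 / 0.066848 ≈ 0.181.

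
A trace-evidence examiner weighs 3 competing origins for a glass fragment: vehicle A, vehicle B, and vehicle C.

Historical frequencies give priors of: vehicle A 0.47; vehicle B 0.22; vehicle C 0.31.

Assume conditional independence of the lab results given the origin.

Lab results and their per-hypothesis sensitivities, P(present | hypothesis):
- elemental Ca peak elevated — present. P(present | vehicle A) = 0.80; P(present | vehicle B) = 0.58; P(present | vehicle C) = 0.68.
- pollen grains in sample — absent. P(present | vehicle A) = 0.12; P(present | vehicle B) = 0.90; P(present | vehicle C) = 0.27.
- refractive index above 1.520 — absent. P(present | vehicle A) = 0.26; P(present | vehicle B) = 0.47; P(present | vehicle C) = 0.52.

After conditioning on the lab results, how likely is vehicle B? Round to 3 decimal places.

For each hypothesis, the unnormalized posterior weight is prior × product of the lab result likelihoods (using 1 − P(present | H) for each absent lab result):
  vehicle A: 0.47 × 0.80 × (1 − 0.12) × (1 − 0.26) = 0.24485
  vehicle B: 0.22 × 0.58 × (1 − 0.90) × (1 − 0.47) = 0.0067628
  vehicle C: 0.31 × 0.68 × (1 − 0.27) × (1 − 0.52) = 0.073864
Normalizing constant Z = 0.24485 + 0.0067628 + 0.073864 = 0.32548.
P(vehicle B | evidence) = 0.0067628 / 0.32548 ≈ 0.021.

0.021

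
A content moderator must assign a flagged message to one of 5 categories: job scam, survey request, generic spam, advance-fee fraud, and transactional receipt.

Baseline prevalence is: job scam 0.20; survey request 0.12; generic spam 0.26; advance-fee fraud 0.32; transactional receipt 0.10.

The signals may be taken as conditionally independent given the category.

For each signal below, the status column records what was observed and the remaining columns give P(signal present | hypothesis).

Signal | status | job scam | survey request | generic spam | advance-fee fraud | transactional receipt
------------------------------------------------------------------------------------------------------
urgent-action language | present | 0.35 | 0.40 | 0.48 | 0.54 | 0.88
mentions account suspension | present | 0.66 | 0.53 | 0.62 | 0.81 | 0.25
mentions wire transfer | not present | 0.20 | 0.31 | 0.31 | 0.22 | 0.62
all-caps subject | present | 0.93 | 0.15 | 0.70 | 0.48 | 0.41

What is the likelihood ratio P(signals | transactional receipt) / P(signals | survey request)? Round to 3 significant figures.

The Bayes factor is the ratio of the joint likelihoods of the signal pattern under the two hypotheses (using 1 − P(present | H) for each absent signal).
  transactional receipt: 0.88 × 0.25 × (1 − 0.62) × 0.41 = 0.034276
  survey request: 0.40 × 0.53 × (1 − 0.31) × 0.15 = 0.021942
Bayes factor = 0.034276 / 0.021942 ≈ 1.56

1.56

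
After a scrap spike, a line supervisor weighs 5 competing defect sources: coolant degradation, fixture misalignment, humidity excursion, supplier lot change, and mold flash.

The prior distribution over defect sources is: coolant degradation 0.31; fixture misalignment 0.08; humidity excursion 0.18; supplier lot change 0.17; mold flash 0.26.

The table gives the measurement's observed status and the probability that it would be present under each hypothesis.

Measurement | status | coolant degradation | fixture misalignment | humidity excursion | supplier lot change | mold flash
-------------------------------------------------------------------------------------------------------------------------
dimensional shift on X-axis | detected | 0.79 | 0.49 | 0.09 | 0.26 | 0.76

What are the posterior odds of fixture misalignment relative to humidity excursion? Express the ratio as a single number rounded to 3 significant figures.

2.42

The normalizing constant cancels in an odds ratio, so compute prior × likelihood for the two hypotheses only:
  fixture misalignment: 0.08 × 0.49 = 0.0392
  humidity excursion: 0.18 × 0.09 = 0.0162
Odds(fixture misalignment : humidity excursion) = 0.0392 / 0.0162 ≈ 2.42.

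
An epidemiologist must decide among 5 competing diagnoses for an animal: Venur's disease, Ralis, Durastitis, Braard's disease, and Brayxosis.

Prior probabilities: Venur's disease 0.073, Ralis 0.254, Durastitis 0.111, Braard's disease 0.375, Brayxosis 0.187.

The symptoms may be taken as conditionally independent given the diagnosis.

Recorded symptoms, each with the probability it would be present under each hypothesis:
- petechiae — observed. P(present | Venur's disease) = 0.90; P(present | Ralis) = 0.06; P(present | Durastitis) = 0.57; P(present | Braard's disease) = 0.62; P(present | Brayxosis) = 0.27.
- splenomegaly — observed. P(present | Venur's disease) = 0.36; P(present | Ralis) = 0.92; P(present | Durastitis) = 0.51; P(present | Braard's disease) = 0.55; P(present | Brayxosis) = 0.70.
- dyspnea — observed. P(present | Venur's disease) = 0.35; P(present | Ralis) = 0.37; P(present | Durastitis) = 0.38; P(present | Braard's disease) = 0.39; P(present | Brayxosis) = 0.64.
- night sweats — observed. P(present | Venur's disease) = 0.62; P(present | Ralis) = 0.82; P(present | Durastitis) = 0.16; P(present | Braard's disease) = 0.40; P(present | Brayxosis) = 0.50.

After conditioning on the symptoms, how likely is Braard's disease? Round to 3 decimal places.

0.468

For each hypothesis, the unnormalized posterior weight is prior × product of the symptom likelihoods:
  Venur's disease: 0.073 × 0.90 × 0.36 × 0.35 × 0.62 = 0.0051325
  Ralis: 0.254 × 0.06 × 0.92 × 0.37 × 0.82 = 0.0042539
  Durastitis: 0.111 × 0.57 × 0.51 × 0.38 × 0.16 = 0.0019619
  Braard's disease: 0.375 × 0.62 × 0.55 × 0.39 × 0.40 = 0.019949
  Brayxosis: 0.187 × 0.27 × 0.70 × 0.64 × 0.50 = 0.01131
Marginal likelihood of the evidence = 0.042607.
P(Braard's disease | evidence) = 0.019949 / 0.042607 ≈ 0.468.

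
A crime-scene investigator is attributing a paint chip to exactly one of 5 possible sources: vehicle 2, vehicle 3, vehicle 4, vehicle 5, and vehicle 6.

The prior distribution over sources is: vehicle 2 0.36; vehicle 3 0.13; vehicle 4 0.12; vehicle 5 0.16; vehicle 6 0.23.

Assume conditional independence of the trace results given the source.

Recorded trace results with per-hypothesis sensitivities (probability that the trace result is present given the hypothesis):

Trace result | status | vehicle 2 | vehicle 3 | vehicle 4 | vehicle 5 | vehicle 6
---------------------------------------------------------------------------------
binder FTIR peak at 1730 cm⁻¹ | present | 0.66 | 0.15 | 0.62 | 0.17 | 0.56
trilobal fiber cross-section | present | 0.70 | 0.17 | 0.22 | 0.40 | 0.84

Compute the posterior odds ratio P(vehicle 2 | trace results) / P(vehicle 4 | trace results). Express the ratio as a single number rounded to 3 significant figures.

Unnormalized posterior weight (prior times the trace result likelihoods) for each of the two hypotheses:
  vehicle 2: 0.36 × 0.66 × 0.70 = 0.16632
  vehicle 4: 0.12 × 0.62 × 0.22 = 0.016368
Posterior odds = 0.16632 / 0.016368 ≈ 10.2.

10.2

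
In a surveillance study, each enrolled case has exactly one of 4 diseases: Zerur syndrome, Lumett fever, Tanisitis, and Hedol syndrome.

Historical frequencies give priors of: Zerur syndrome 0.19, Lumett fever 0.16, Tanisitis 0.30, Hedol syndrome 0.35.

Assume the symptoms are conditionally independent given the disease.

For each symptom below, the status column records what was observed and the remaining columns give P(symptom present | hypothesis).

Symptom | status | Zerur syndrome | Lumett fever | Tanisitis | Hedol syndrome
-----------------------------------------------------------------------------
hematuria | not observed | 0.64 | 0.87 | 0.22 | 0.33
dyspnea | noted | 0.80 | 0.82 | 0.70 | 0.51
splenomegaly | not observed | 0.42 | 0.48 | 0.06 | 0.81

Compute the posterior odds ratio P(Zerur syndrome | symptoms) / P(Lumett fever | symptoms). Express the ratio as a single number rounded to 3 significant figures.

Posterior odds equal prior odds times the likelihood ratio; only the two competing hypotheses matter (using 1 − P(present | H) for each absent symptom).
  Zerur syndrome: 0.19 × (1 − 0.64) × 0.80 × (1 − 0.42) = 0.031738
  Lumett fever: 0.16 × (1 − 0.87) × 0.82 × (1 − 0.48) = 0.0088691
Posterior odds = 0.031738 / 0.0088691 ≈ 3.58.

3.58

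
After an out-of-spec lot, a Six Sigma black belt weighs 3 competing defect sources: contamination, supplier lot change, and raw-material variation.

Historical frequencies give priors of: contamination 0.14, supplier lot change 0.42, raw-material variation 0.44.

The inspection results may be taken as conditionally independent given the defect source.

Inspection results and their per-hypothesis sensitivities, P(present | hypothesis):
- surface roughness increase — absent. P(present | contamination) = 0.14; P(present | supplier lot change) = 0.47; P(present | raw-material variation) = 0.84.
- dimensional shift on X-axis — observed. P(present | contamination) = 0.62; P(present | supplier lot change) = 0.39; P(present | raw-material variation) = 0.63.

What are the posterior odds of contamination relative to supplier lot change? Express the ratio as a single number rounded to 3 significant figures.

0.860

Posterior odds equal prior odds times the likelihood ratio; only the two competing hypotheses matter (using 1 − P(present | H) for each absent inspection result).
  contamination: 0.14 × (1 − 0.14) × 0.62 = 0.074648
  supplier lot change: 0.42 × (1 − 0.47) × 0.39 = 0.086814
Posterior odds = 0.074648 / 0.086814 ≈ 0.860.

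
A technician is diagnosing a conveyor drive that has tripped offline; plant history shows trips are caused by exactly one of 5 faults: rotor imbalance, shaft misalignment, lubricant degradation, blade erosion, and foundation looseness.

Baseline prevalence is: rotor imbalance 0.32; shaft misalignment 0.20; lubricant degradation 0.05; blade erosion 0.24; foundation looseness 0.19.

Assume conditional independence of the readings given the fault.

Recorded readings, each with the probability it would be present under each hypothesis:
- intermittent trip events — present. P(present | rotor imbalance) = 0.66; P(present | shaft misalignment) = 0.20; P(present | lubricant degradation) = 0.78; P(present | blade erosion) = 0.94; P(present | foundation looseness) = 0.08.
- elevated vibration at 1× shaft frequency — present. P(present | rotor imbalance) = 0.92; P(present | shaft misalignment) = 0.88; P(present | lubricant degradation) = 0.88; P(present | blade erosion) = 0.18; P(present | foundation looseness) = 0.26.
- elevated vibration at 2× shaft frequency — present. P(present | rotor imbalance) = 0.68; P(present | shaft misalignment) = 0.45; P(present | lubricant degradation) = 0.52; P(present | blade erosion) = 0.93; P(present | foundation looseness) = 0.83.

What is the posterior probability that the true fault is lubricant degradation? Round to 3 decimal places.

For each hypothesis, the unnormalized posterior weight is prior × product of the reading likelihoods:
  rotor imbalance: 0.32 × 0.66 × 0.92 × 0.68 = 0.13213
  shaft misalignment: 0.20 × 0.20 × 0.88 × 0.45 = 0.01584
  lubricant degradation: 0.05 × 0.78 × 0.88 × 0.52 = 0.017846
  blade erosion: 0.24 × 0.94 × 0.18 × 0.93 = 0.037765
  foundation looseness: 0.19 × 0.08 × 0.26 × 0.83 = 0.0032802
The unnormalized weights sum to 0.20686.
P(lubricant degradation | evidence) = 0.017846 / 0.20686 ≈ 0.086.

0.086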